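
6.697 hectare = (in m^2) 6.697e+04. Check: 1 hectare = 10000 m^2, so 6.697 hectare = 6.697 * 10000 = 66970 m^2. Result: 66970 m^2 ≈ 6.697e+04 m^2 (4 s.f.).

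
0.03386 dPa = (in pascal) 0.003386. Check: 1 dPa = 0.1 Pa, so 0.03386 dPa = 0.03386 * 0.1 = 0.003386 Pa. 0.003386 Pa = 0.003386 pascal.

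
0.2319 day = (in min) 1 day = 86400 s, so 0.2319 day = 0.2319 * 86400 = 20036.16 s. 1 min = 60 s, so 20036.16 s = 20036.16 / 60 = 333.936 min ≈ 333.9 min (4 s.f.). Final answer: 333.9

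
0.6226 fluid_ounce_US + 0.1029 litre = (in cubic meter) 1 fluid_ounce_US = 2.957353e-05 m^3, so 0.6226 fluid_ounce_US = 0.6226 * 2.957353e-05 = 1.841248e-05 m^3. 1 litre = 0.001 m^3, so 0.1029 litre = 0.1029 * 0.001 = 0.0001029 m^3. Sum: 1.841248e-05 + 0.0001029 = 0.00012131248 m^3. 0.00012131248 m^3 = 0.00012131248 cubic meter ≈ 0.0001213 cubic meter (4 s.f.). Final answer: 0.0001213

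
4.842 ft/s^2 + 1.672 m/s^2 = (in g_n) 1 ft/s^2 = 0.3048 m/s^2, so 4.842 ft/s^2 = 4.842 * 0.3048 = 1.4758416 m/s^2. 1.672 m/s^2 is already in m/s^2. Sum: 1.4758416 + 1.672 = 3.1478416 m/s^2. 1 g_n = 9.80665 m/s^2, so 3.1478416 m/s^2 = 3.1478416 / 9.80665 = 0.32099051 g_n ≈ 0.321 g_n (4 s.f.). Final answer: 0.321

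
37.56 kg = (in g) 1 g = 0.001 kg, so 37.56 kg = 37.56 / 0.001 = 37560 g ≈ 3.756e+04 g (4 s.f.). Final answer: 3.756e+04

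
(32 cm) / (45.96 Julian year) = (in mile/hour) 4.935e-10. Check: 1 cm = 0.01 m, so 32 cm = 32 * 0.01 = 0.32 m. 1 Julian year = 31557600 s, so 45.96 Julian year = 45.96 * 31557600 = 1.4503873e+09 s. Combine: 0.32 m / 1.4503873e+09 s = 2.2063072e-10 m/s. 1 mile/hour = 0.44704 m/s, so 2.2063072e-10 m/s = 2.2063072e-10 / 0.44704 = 4.9353687e-10 mile/hour ≈ 4.935e-10 mile/hour (4 s.f.).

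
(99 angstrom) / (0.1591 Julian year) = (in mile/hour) 1 angstrom = 1e-10 m, so 99 angstrom = 99 * 1e-10 = 9.9e-09 m. 1 Julian year = 31557600 s, so 0.1591 Julian year = 0.1591 * 31557600 = 5020814.2 s. Combine: 9.9e-09 m / 5020814.2 s = 1.9717918e-15 m/s. 1 mile/hour = 0.44704 m/s, so 1.9717918e-15 m/s = 1.9717918e-15 / 0.44704 = 4.4107726e-15 mile/hour ≈ 4.411e-15 mile/hour (4 s.f.). Final answer: 4.411e-15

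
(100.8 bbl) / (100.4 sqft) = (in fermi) 1 bbl = 0.15898729 m^3, so 100.8 bbl = 100.8 * 0.15898729 = 16.025919 m^3. 1 sqft = 0.09290304 m^2, so 100.4 sqft = 100.4 * 0.09290304 = 9.3274652 m^2. Combine: 16.025919 m^3 / 9.3274652 m^2 = 1.718143 m. 1 fermi = 1e-15 m, so 1.718143 m = 1.718143 / 1e-15 = 1.718143e+15 fermi ≈ 1.718e+15 fermi (4 s.f.). Final answer: 1.718e+15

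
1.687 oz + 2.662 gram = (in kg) 1 oz = 0.028349523 kg, so 1.687 oz = 1.687 * 0.028349523 = 0.047825646 kg. 1 gram = 0.001 kg, so 2.662 gram = 2.662 * 0.001 = 0.002662 kg. Sum: 0.047825646 + 0.002662 = 0.050487646 kg. Result: 0.050487646 kg ≈ 0.05049 kg (4 s.f.). Final answer: 0.05049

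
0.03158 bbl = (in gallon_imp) 1 bbl = 0.15898729 m^3, so 0.03158 bbl = 0.03158 * 0.15898729 = 0.0050208188 m^3. 1 gallon_imp = 0.00454609 m^3, so 0.0050208188 m^3 = 0.0050208188 / 0.00454609 = 1.1044257 gallon_imp ≈ 1.104 gallon_imp (4 s.f.). Final answer: 1.104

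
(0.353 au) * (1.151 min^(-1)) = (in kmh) 1 au = 1.4959787e+11 m, so 0.353 au = 0.353 * 1.4959787e+11 = 5.2808048e+10 m. 1 min^(-1) = 0.016666667 Hz, so 1.151 min^(-1) = 1.151 * 0.016666667 = 0.019183333 Hz. Combine: 5.2808048e+10 m * 0.019183333 Hz = 1.0130344e+09 m/s. 1 kmh = 0.27777778 m/s, so 1.0130344e+09 m/s = 1.0130344e+09 / 0.27777778 = 3.6469238e+09 kmh ≈ 3.647e+09 kmh (4 s.f.). Final answer: 3.647e+09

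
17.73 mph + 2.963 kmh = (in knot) 1 mph = 0.44704 m/s, so 17.73 mph = 17.73 * 0.44704 = 7.9260192 m/s. 1 kmh = 0.27777778 m/s, so 2.963 kmh = 2.963 * 0.27777778 = 0.82305556 m/s. Sum: 7.9260192 + 0.82305556 = 8.7490748 m/s. 1 knot = 0.51444444 m/s, so 8.7490748 m/s = 8.7490748 / 0.51444444 = 17.006841 knot ≈ 17.01 knot (4 s.f.). Final answer: 17.01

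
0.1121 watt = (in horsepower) 0.1121 watt = 0.1121 W. 1 horsepower = 745.69987 W, so 0.1121 W = 0.1121 / 745.69987 = 0.00015032858 horsepower ≈ 0.0001503 horsepower (4 s.f.). Final answer: 0.0001503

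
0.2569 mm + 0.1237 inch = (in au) 2.272e-14. Check: 1 mm = 0.001 m, so 0.2569 mm = 0.2569 * 0.001 = 0.0002569 m. 1 inch = 0.0254 m, so 0.1237 inch = 0.1237 * 0.0254 = 0.00314198 m. Sum: 0.0002569 + 0.00314198 = 0.00339888 m. 1 au = 1.4959787e+11 m, so 0.00339888 m = 0.00339888 / 1.4959787e+11 = 2.2720109e-14 au ≈ 2.272e-14 au (4 s.f.).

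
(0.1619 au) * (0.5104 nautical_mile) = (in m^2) 1 au = 1.4959787e+11 m, so 0.1619 au = 0.1619 * 1.4959787e+11 = 2.4219895e+10 m. 1 nautical_mile = 1852 m, so 0.5104 nautical_mile = 0.5104 * 1852 = 945.2608 m. Combine: 2.4219895e+10 m * 945.2608 m = 2.2894118e+13 m^2. Result: 2.2894118e+13 m^2 ≈ 2.289e+13 m^2 (4 s.f.). Final answer: 2.289e+13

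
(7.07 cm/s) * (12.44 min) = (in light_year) 5.578e-15. Check: 1 cm/s = 0.01 m/s, so 7.07 cm/s = 7.07 * 0.01 = 0.0707 m/s. 1 min = 60 s, so 12.44 min = 12.44 * 60 = 746.4 s. Combine: 0.0707 m/s * 746.4 s = 52.77048 m. 1 light_year = 9.4607305e+15 m, so 52.77048 m = 52.77048 / 9.4607305e+15 = 5.5778441e-15 light_year ≈ 5.578e-15 light_year (4 s.f.).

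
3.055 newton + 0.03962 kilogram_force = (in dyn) 3.444e+05. Check: 3.055 newton = 3.055 N. 1 kilogram_force = 9.80665 N, so 0.03962 kilogram_force = 0.03962 * 9.80665 = 0.38853947 N. Sum: 3.055 + 0.38853947 = 3.4435395 N. 1 dyn = 1e-05 N, so 3.4435395 N = 3.4435395 / 1e-05 = 344353.95 dyn ≈ 3.444e+05 dyn (4 s.f.).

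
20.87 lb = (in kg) 1 lb = 0.45359237 kg, so 20.87 lb = 20.87 * 0.45359237 = 9.4664728 kg. Result: 9.4664728 kg ≈ 9.466 kg (4 s.f.). Final answer: 9.466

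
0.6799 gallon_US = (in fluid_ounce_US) 1 gallon_US = 0.0037854118 m^3, so 0.6799 gallon_US = 0.6799 * 0.0037854118 = 0.0025737015 m^3. 1 fluid_ounce_US = 2.957353e-05 m^3, so 0.0025737015 m^3 = 0.0025737015 / 2.957353e-05 = 87.0272 fluid_ounce_US ≈ 87.03 fluid_ounce_US (4 s.f.). Final answer: 87.03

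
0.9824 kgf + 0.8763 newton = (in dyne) 1.051e+06. Check: 1 kgf = 9.80665 N, so 0.9824 kgf = 0.9824 * 9.80665 = 9.634053 N. 0.8763 newton = 0.8763 N. Sum: 9.634053 + 0.8763 = 10.510353 N. 1 dyne = 1e-05 N, so 10.510353 N = 10.510353 / 1e-05 = 1051035.3 dyne ≈ 1.051e+06 dyne (4 s.f.).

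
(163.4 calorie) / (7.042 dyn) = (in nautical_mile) 1 calorie = 4.184 J, so 163.4 calorie = 163.4 * 4.184 = 683.6656 J. 1 dyn = 1e-05 N, so 7.042 dyn = 7.042 * 1e-05 = 7.042e-05 N. Combine: 683.6656 J / 7.042e-05 N = 9708401 m. 1 nautical_mile = 1852 m, so 9708401 m = 9708401 / 1852 = 5242.1172 nautical_mile ≈ 5242 nautical_mile (4 s.f.). Final answer: 5242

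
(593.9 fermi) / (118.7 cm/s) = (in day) 1 fermi = 1e-15 m, so 593.9 fermi = 593.9 * 1e-15 = 5.939e-13 m. 1 cm/s = 0.01 m/s, so 118.7 cm/s = 118.7 * 0.01 = 1.187 m/s. Combine: 5.939e-13 m / 1.187 m/s = 5.0033698e-13 s. 1 day = 86400 s, so 5.0033698e-13 s = 5.0033698e-13 / 86400 = 5.7909373e-18 day ≈ 5.791e-18 day (4 s.f.). Final answer: 5.791e-18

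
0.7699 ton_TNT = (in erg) 3.221e+16. Check: 1 ton_TNT = 4.184e+09 J, so 0.7699 ton_TNT = 0.7699 * 4.184e+09 = 3.2212616e+09 J. 1 erg = 1e-07 J, so 3.2212616e+09 J = 3.2212616e+09 / 1e-07 = 3.2212616e+16 erg ≈ 3.221e+16 erg (4 s.f.).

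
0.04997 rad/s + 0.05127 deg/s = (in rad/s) 0.05086. Check: 0.04997 rad/s is already in rad/s. 1 deg/s = 0.017453293 rad/s, so 0.05127 deg/s = 0.05127 * 0.017453293 = 0.00089483031 rad/s. Sum: 0.04997 + 0.00089483031 = 0.05086483 rad/s. Result: 0.05086483 rad/s ≈ 0.05086 rad/s (4 s.f.).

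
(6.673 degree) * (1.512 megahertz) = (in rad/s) 1 degree = 0.017453293 rad, so 6.673 degree = 6.673 * 0.017453293 = 0.11646582 rad. 1 megahertz = 1000000 Hz, so 1.512 megahertz = 1.512 * 1000000 = 1512000 Hz. Combine: 0.11646582 rad * 1512000 Hz = 176096.32 rad/s. Result: 176096.32 rad/s ≈ 1.761e+05 rad/s (4 s.f.). Final answer: 1.761e+05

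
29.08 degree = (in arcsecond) 1 degree = 0.017453293 rad, so 29.08 degree = 29.08 * 0.017453293 = 0.50754175 rad. 1 arcsecond = 4.8481368e-06 rad, so 0.50754175 rad = 0.50754175 / 4.8481368e-06 = 104688 arcsecond ≈ 1.047e+05 arcsecond (4 s.f.). Final answer: 1.047e+05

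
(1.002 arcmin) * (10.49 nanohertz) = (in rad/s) 3.058e-12. Check: 1 arcmin = 0.00029088821 rad, so 1.002 arcmin = 1.002 * 0.00029088821 = 0.00029146999 rad. 1 nanohertz = 1e-09 Hz, so 10.49 nanohertz = 10.49 * 1e-09 = 1.049e-08 Hz. Combine: 0.00029146999 rad * 1.049e-08 Hz = 3.0575201e-12 rad/s. Result: 3.0575201e-12 rad/s ≈ 3.058e-12 rad/s (4 s.f.).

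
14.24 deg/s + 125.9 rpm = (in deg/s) 769.6. Check: 1 deg/s = 0.017453293 rad/s, so 14.24 deg/s = 14.24 * 0.017453293 = 0.24853489 rad/s. 1 rpm = 0.10471976 rad/s, so 125.9 rpm = 125.9 * 0.10471976 = 13.184217 rad/s. Sum: 0.24853489 + 13.184217 = 13.432752 rad/s. 1 deg/s = 0.017453293 rad/s, so 13.432752 rad/s = 13.432752 / 0.017453293 = 769.64 deg/s ≈ 769.6 deg/s (4 s.f.).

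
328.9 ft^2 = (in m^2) 30.56. Check: 1 ft^2 = 0.09290304 m^2, so 328.9 ft^2 = 328.9 * 0.09290304 = 30.55581 m^2. Result: 30.55581 m^2 ≈ 30.56 m^2 (4 s.f.).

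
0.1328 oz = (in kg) 0.003765. Check: 1 oz = 0.028349523 kg, so 0.1328 oz = 0.1328 * 0.028349523 = 0.0037648167 kg. Result: 0.0037648167 kg ≈ 0.003765 kg (4 s.f.).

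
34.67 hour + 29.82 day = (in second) 1 hour = 3600 s, so 34.67 hour = 34.67 * 3600 = 124812 s. 1 day = 86400 s, so 29.82 day = 29.82 * 86400 = 2576448 s. Sum: 124812 + 2576448 = 2701260 s. 2701260 s = 2701260 second ≈ 2.701e+06 second (4 s.f.). Final answer: 2.701e+06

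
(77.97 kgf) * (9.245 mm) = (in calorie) 1 kgf = 9.80665 N, so 77.97 kgf = 77.97 * 9.80665 = 764.6245 N. 1 mm = 0.001 m, so 9.245 mm = 9.245 * 0.001 = 0.009245 m. Combine: 764.6245 N * 0.009245 m = 7.0689535 J. 1 calorie = 4.184 J, so 7.0689535 J = 7.0689535 / 4.184 = 1.6895204 calorie ≈ 1.69 calorie (4 s.f.). Final answer: 1.69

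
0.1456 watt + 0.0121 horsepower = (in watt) 9.169. Check: 0.1456 watt = 0.1456 W. 1 horsepower = 745.69987 W, so 0.0121 horsepower = 0.0121 * 745.69987 = 9.0229684 W. Sum: 0.1456 + 9.0229684 = 9.1685684 W. 9.1685684 W = 9.1685684 watt ≈ 9.169 watt (4 s.f.).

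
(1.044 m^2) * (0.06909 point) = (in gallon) 0.006722. Check: 1.044 m^2 is already in m^2. 1 point = 0.00035277778 m, so 0.06909 point = 0.06909 * 0.00035277778 = 2.4373417e-05 m. Combine: 1.044 m^2 * 2.4373417e-05 m = 2.5445847e-05 m^3. 1 gallon = 0.0037854118 m^3, so 2.5445847e-05 m^3 = 2.5445847e-05 / 0.0037854118 = 0.0067220816 gallon ≈ 0.006722 gallon (4 s.f.).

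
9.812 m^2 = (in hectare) 0.0009812. Check: 1 hectare = 10000 m^2, so 9.812 m^2 = 9.812 / 10000 = 0.0009812 hectare.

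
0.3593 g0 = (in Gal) 352.4. Check: 1 g0 = 9.80665 m/s^2, so 0.3593 g0 = 0.3593 * 9.80665 = 3.5235293 m/s^2. 1 Gal = 0.01 m/s^2, so 3.5235293 m/s^2 = 3.5235293 / 0.01 = 352.35293 Gal ≈ 352.4 Gal (4 s.f.).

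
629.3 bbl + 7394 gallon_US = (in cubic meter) 1 bbl = 0.15898729 m^3, so 629.3 bbl = 629.3 * 0.15898729 = 100.0507 m^3. 1 gallon_US = 0.0037854118 m^3, so 7394 gallon_US = 7394 * 0.0037854118 = 27.989335 m^3. Sum: 100.0507 + 27.989335 = 128.04004 m^3. 128.04004 m^3 = 128.04004 cubic meter ≈ 128 cubic meter (4 s.f.). Final answer: 128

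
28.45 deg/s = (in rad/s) 1 deg/s = 0.017453293 rad/s, so 28.45 deg/s = 28.45 * 0.017453293 = 0.49654617 rad/s. Result: 0.49654617 rad/s ≈ 0.4965 rad/s (4 s.f.). Final answer: 0.4965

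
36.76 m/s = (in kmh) 1 kmh = 0.27777778 m/s, so 36.76 m/s = 36.76 / 0.27777778 = 132.336 kmh ≈ 132.3 kmh (4 s.f.). Final answer: 132.3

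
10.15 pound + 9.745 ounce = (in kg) 1 pound = 0.45359237 kg, so 10.15 pound = 10.15 * 0.45359237 = 4.6039626 kg. 1 ounce = 0.028349523 kg, so 9.745 ounce = 9.745 * 0.028349523 = 0.2762661 kg. Sum: 4.6039626 + 0.2762661 = 4.8802287 kg. Result: 4.8802287 kg ≈ 4.88 kg (4 s.f.). Final answer: 4.88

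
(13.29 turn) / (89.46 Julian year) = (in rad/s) 1 turn = 6.2831853 rad, so 13.29 turn = 13.29 * 6.2831853 = 83.503533 rad. 1 Julian year = 31557600 s, so 89.46 Julian year = 89.46 * 31557600 = 2.8231429e+09 s. Combine: 83.503533 rad / 2.8231429e+09 s = 2.9578217e-08 rad/s. Result: 2.9578217e-08 rad/s ≈ 2.958e-08 rad/s (4 s.f.). Final answer: 2.958e-08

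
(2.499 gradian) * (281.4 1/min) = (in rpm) 1.758. Check: 1 gradian = 0.015707963 rad, so 2.499 gradian = 2.499 * 0.015707963 = 0.0392542 rad. 1 1/min = 0.016666667 Hz, so 281.4 1/min = 281.4 * 0.016666667 = 4.69 Hz. Combine: 0.0392542 rad * 4.69 Hz = 0.1841022 rad/s. 1 rpm = 0.10471976 rad/s, so 0.1841022 rad/s = 0.1841022 / 0.10471976 = 1.7580465 rpm ≈ 1.758 rpm (4 s.f.).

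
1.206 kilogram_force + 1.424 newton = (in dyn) 1.325e+06. Check: 1 kilogram_force = 9.80665 N, so 1.206 kilogram_force = 1.206 * 9.80665 = 11.82682 N. 1.424 newton = 1.424 N. Sum: 11.82682 + 1.424 = 13.25082 N. 1 dyn = 1e-05 N, so 13.25082 N = 13.25082 / 1e-05 = 1325082 dyn ≈ 1.325e+06 dyn (4 s.f.).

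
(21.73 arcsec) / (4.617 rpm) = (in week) 3.603e-10. Check: 1 arcsec = 4.8481368e-06 rad, so 21.73 arcsec = 21.73 * 4.8481368e-06 = 0.00010535001 rad. 1 rpm = 0.10471976 rad/s, so 4.617 rpm = 4.617 * 0.10471976 = 0.48349111 rad/s. Combine: 0.00010535001 rad / 0.48349111 rad/s = 0.00021789442 s. 1 week = 604800 s, so 0.00021789442 s = 0.00021789442 / 604800 = 3.6027516e-10 week ≈ 3.603e-10 week (4 s.f.).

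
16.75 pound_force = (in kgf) 7.598. Check: 1 pound_force = 4.4482216 N, so 16.75 pound_force = 16.75 * 4.4482216 = 74.507712 N. 1 kgf = 9.80665 N, so 74.507712 N = 74.507712 / 9.80665 = 7.5976722 kgf ≈ 7.598 kgf (4 s.f.).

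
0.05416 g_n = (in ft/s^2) 1.743. Check: 1 g_n = 9.80665 m/s^2, so 0.05416 g_n = 0.05416 * 9.80665 = 0.53112816 m/s^2. 1 ft/s^2 = 0.3048 m/s^2, so 0.53112816 m/s^2 = 0.53112816 / 0.3048 = 1.7425465 ft/s^2 ≈ 1.743 ft/s^2 (4 s.f.).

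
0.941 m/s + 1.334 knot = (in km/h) 5.858. Check: 0.941 m/s is already in m/s. 1 knot = 0.51444444 m/s, so 1.334 knot = 1.334 * 0.51444444 = 0.68626889 m/s. Sum: 0.941 + 0.68626889 = 1.6272689 m/s. 1 km/h = 0.27777778 m/s, so 1.6272689 m/s = 1.6272689 / 0.27777778 = 5.858168 km/h ≈ 5.858 km/h (4 s.f.).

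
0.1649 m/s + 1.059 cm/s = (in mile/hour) 0.3926. Check: 0.1649 m/s is already in m/s. 1 cm/s = 0.01 m/s, so 1.059 cm/s = 1.059 * 0.01 = 0.01059 m/s. Sum: 0.1649 + 0.01059 = 0.17549 m/s. 1 mile/hour = 0.44704 m/s, so 0.17549 m/s = 0.17549 / 0.44704 = 0.39255995 mile/hour ≈ 0.3926 mile/hour (4 s.f.).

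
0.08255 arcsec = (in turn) 1 arcsec = 4.8481368e-06 rad, so 0.08255 arcsec = 0.08255 * 4.8481368e-06 = 4.0021369e-07 rad. 1 turn = 6.2831853 rad, so 4.0021369e-07 rad = 4.0021369e-07 / 6.2831853 = 6.3695988e-08 turn ≈ 6.37e-08 turn (4 s.f.). Final answer: 6.37e-08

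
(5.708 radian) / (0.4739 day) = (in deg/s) 5.708 radian = 5.708 rad. 1 day = 86400 s, so 0.4739 day = 0.4739 * 86400 = 40944.96 s. Combine: 5.708 rad / 40944.96 s = 0.00013940666 rad/s. 1 deg/s = 0.017453293 rad/s, so 0.00013940666 rad/s = 0.00013940666 / 0.017453293 = 0.0079874131 deg/s ≈ 0.007987 deg/s (4 s.f.). Final answer: 0.007987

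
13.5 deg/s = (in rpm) 1 deg/s = 0.017453293 rad/s, so 13.5 deg/s = 13.5 * 0.017453293 = 0.23561945 rad/s. 1 rpm = 0.10471976 rad/s, so 0.23561945 rad/s = 0.23561945 / 0.10471976 = 2.25 rpm. Final answer: 2.25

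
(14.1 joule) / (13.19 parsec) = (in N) 3.464e-17. Check: 14.1 joule = 14.1 J. 1 parsec = 3.0856776e+16 m, so 13.19 parsec = 13.19 * 3.0856776e+16 = 4.0700087e+17 m. Combine: 14.1 J / 4.0700087e+17 m = 3.464366e-17 N. Result: 3.464366e-17 N ≈ 3.464e-17 N (4 s.f.).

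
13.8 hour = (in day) 1 hour = 3600 s, so 13.8 hour = 13.8 * 3600 = 49680 s. 1 day = 86400 s, so 49680 s = 49680 / 86400 = 0.575 day. Final answer: 0.575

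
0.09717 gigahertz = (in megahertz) 1 gigahertz = 1e+09 Hz, so 0.09717 gigahertz = 0.09717 * 1e+09 = 97170000 Hz. 1 megahertz = 1000000 Hz, so 97170000 Hz = 97170000 / 1000000 = 97.17 megahertz. Final answer: 97.17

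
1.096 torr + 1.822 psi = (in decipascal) 1.271e+05. Check: 1 torr = 133.32237 Pa, so 1.096 torr = 1.096 * 133.32237 = 146.12132 Pa. 1 psi = 6894.7573 Pa, so 1.822 psi = 1.822 * 6894.7573 = 12562.248 Pa. Sum: 146.12132 + 12562.248 = 12708.369 Pa. 1 decipascal = 0.1 Pa, so 12708.369 Pa = 12708.369 / 0.1 = 127083.69 decipascal ≈ 1.271e+05 decipascal (4 s.f.).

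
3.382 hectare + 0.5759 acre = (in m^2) 3.615e+04. Check: 1 hectare = 10000 m^2, so 3.382 hectare = 3.382 * 10000 = 33820 m^2. 1 acre = 4046.8564 m^2, so 0.5759 acre = 0.5759 * 4046.8564 = 2330.5846 m^2. Sum: 33820 + 2330.5846 = 36150.585 m^2. Result: 36150.585 m^2 ≈ 3.615e+04 m^2 (4 s.f.).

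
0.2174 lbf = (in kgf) 1 lbf = 4.4482216 N, so 0.2174 lbf = 0.2174 * 4.4482216 = 0.96704338 N. 1 kgf = 9.80665 N, so 0.96704338 N = 0.96704338 / 9.80665 = 0.098610981 kgf ≈ 0.09861 kgf (4 s.f.). Final answer: 0.09861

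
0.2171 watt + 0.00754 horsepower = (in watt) 0.2171 watt = 0.2171 W. 1 horsepower = 745.69987 W, so 0.00754 horsepower = 0.00754 * 745.69987 = 5.622577 W. Sum: 0.2171 + 5.622577 = 5.839677 W. 5.839677 W = 5.839677 watt ≈ 5.84 watt (4 s.f.). Final answer: 5.84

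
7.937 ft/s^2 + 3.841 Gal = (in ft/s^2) 8.063. Check: 1 ft/s^2 = 0.3048 m/s^2, so 7.937 ft/s^2 = 7.937 * 0.3048 = 2.4191976 m/s^2. 1 Gal = 0.01 m/s^2, so 3.841 Gal = 3.841 * 0.01 = 0.03841 m/s^2. Sum: 2.4191976 + 0.03841 = 2.4576076 m/s^2. 1 ft/s^2 = 0.3048 m/s^2, so 2.4576076 m/s^2 = 2.4576076 / 0.3048 = 8.0630171 ft/s^2 ≈ 8.063 ft/s^2 (4 s.f.).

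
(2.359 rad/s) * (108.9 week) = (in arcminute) 2.359 rad/s is already in rad/s. 1 week = 604800 s, so 108.9 week = 108.9 * 604800 = 65862720 s. Combine: 2.359 rad/s * 65862720 s = 1.5537016e+08 rad. 1 arcminute = 0.00029088821 rad, so 1.5537016e+08 rad = 1.5537016e+08 / 0.00029088821 = 5.3412325e+11 arcminute ≈ 5.341e+11 arcminute (4 s.f.). Final answer: 5.341e+11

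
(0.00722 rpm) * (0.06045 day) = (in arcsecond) 1 rpm = 0.10471976 rad/s, so 0.00722 rpm = 0.00722 * 0.10471976 = 0.00075607663 rad/s. 1 day = 86400 s, so 0.06045 day = 0.06045 * 86400 = 5222.88 s. Combine: 0.00075607663 rad/s * 5222.88 s = 3.9488975 rad. 1 arcsecond = 4.8481368e-06 rad, so 3.9488975 rad = 3.9488975 / 4.8481368e-06 = 814518.58 arcsecond ≈ 8.145e+05 arcsecond (4 s.f.). Final answer: 8.145e+05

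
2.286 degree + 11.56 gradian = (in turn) 0.03525. Check: 1 degree = 0.017453293 rad, so 2.286 degree = 2.286 * 0.017453293 = 0.039898227 rad. 1 gradian = 0.015707963 rad, so 11.56 gradian = 11.56 * 0.015707963 = 0.18158406 rad. Sum: 0.039898227 + 0.18158406 = 0.22148228 rad. 1 turn = 6.2831853 rad, so 0.22148228 rad = 0.22148228 / 6.2831853 = 0.03525 turn.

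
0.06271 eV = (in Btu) 9.523e-24. Check: 1 eV = 1.6021766e-19 J, so 0.06271 eV = 0.06271 * 1.6021766e-19 = 1.004725e-20 J. 1 Btu = 1055.0559 J, so 1.004725e-20 J = 1.004725e-20 / 1055.0559 = 9.5229553e-24 Btu ≈ 9.523e-24 Btu (4 s.f.).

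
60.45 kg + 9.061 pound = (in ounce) 2277. Check: 60.45 kg is already in kg. 1 pound = 0.45359237 kg, so 9.061 pound = 9.061 * 0.45359237 = 4.1100005 kg. Sum: 60.45 + 4.1100005 = 64.56 kg. 1 ounce = 0.028349523 kg, so 64.56 kg = 64.56 / 0.028349523 = 2277.287 ounce ≈ 2277 ounce (4 s.f.).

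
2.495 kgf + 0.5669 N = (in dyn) 1 kgf = 9.80665 N, so 2.495 kgf = 2.495 * 9.80665 = 24.467592 N. 0.5669 N is already in N. Sum: 24.467592 + 0.5669 = 25.034492 N. 1 dyn = 1e-05 N, so 25.034492 N = 25.034492 / 1e-05 = 2503449.2 dyn ≈ 2.503e+06 dyn (4 s.f.). Final answer: 2.503e+06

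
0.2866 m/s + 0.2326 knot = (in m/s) 0.4063. Check: 0.2866 m/s is already in m/s. 1 knot = 0.51444444 m/s, so 0.2326 knot = 0.2326 * 0.51444444 = 0.11965978 m/s. Sum: 0.2866 + 0.11965978 = 0.40625978 m/s. Result: 0.40625978 m/s ≈ 0.4063 m/s (4 s.f.).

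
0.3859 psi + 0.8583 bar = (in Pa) 8.849e+04. Check: 1 psi = 6894.7573 Pa, so 0.3859 psi = 0.3859 * 6894.7573 = 2660.6868 Pa. 1 bar = 100000 Pa, so 0.8583 bar = 0.8583 * 100000 = 85830 Pa. Sum: 2660.6868 + 85830 = 88490.687 Pa. Result: 88490.687 Pa ≈ 8.849e+04 Pa (4 s.f.).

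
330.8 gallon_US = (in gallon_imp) 275.4. Check: 1 gallon_US = 0.0037854118 m^3, so 330.8 gallon_US = 330.8 * 0.0037854118 = 1.2522142 m^3. 1 gallon_imp = 0.00454609 m^3, so 1.2522142 m^3 = 1.2522142 / 0.00454609 = 275.44862 gallon_imp ≈ 275.4 gallon_imp (4 s.f.).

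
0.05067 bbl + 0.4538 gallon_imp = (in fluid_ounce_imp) 1 bbl = 0.15898729 m^3, so 0.05067 bbl = 0.05067 * 0.15898729 = 0.0080558862 m^3. 1 gallon_imp = 0.00454609 m^3, so 0.4538 gallon_imp = 0.4538 * 0.00454609 = 0.0020630156 m^3. Sum: 0.0080558862 + 0.0020630156 = 0.010118902 m^3. 1 fluid_ounce_imp = 2.8413063e-05 m^3, so 0.010118902 m^3 = 0.010118902 / 2.8413063e-05 = 356.13556 fluid_ounce_imp ≈ 356.1 fluid_ounce_imp (4 s.f.). Final answer: 356.1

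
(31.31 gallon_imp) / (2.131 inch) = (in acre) 1 gallon_imp = 0.00454609 m^3, so 31.31 gallon_imp = 31.31 * 0.00454609 = 0.14233808 m^3. 1 inch = 0.0254 m, so 2.131 inch = 2.131 * 0.0254 = 0.0541274 m. Combine: 0.14233808 m^3 / 0.0541274 m = 2.6296862 m^2. 1 acre = 4046.8564 m^2, so 2.6296862 m^2 = 2.6296862 / 4046.8564 = 0.00064980962 acre ≈ 0.0006498 acre (4 s.f.). Final answer: 0.0006498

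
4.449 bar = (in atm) 1 bar = 100000 Pa, so 4.449 bar = 4.449 * 100000 = 444900 Pa. 1 atm = 101325 Pa, so 444900 Pa = 444900 / 101325 = 4.3908216 atm ≈ 4.391 atm (4 s.f.). Final answer: 4.391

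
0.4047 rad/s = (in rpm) 3.865. Check: 1 rpm = 0.10471976 rad/s, so 0.4047 rad/s = 0.4047 / 0.10471976 = 3.8646003 rpm ≈ 3.865 rpm (4 s.f.).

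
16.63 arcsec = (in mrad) 1 arcsec = 4.8481368e-06 rad, so 16.63 arcsec = 16.63 * 4.8481368e-06 = 8.0624515e-05 rad. 1 mrad = 0.001 rad, so 8.0624515e-05 rad = 8.0624515e-05 / 0.001 = 0.080624515 mrad ≈ 0.08062 mrad (4 s.f.). Final answer: 0.08062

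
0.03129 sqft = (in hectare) 2.907e-07. Check: 1 sqft = 0.09290304 m^2, so 0.03129 sqft = 0.03129 * 0.09290304 = 0.0029069361 m^2. 1 hectare = 10000 m^2, so 0.0029069361 m^2 = 0.0029069361 / 10000 = 2.9069361e-07 hectare ≈ 2.907e-07 hectare (4 s.f.).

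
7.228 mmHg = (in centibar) 1 mmHg = 133.32237 Pa, so 7.228 mmHg = 7.228 * 133.32237 = 963.65408 Pa. 1 centibar = 1000 Pa, so 963.65408 Pa = 963.65408 / 1000 = 0.96365408 centibar ≈ 0.9637 centibar (4 s.f.). Final answer: 0.9637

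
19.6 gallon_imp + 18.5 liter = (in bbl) 1 gallon_imp = 0.00454609 m^3, so 19.6 gallon_imp = 19.6 * 0.00454609 = 0.089103364 m^3. 1 liter = 0.001 m^3, so 18.5 liter = 18.5 * 0.001 = 0.0185 m^3. Sum: 0.089103364 + 0.0185 = 0.10760336 m^3. 1 bbl = 0.15898729 m^3, so 0.10760336 m^3 = 0.10760336 / 0.15898729 = 0.6768048 bbl ≈ 0.6768 bbl (4 s.f.). Final answer: 0.6768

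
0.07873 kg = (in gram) 78.73. Check: 1 gram = 0.001 kg, so 0.07873 kg = 0.07873 / 0.001 = 78.73 gram.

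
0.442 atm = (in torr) 1 atm = 101325 Pa, so 0.442 atm = 0.442 * 101325 = 44785.65 Pa. 1 torr = 133.32237 Pa, so 44785.65 Pa = 44785.65 / 133.32237 = 335.92 torr ≈ 335.9 torr (4 s.f.). Final answer: 335.9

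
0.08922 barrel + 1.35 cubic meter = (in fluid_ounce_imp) 1 barrel = 0.15898729 m^3, so 0.08922 barrel = 0.08922 * 0.15898729 = 0.014184846 m^3. 1.35 cubic meter = 1.35 m^3. Sum: 0.014184846 + 1.35 = 1.3641848 m^3. 1 fluid_ounce_imp = 2.8413063e-05 m^3, so 1.3641848 m^3 = 1.3641848 / 2.8413063e-05 = 48012.594 fluid_ounce_imp ≈ 4.801e+04 fluid_ounce_imp (4 s.f.). Final answer: 4.801e+04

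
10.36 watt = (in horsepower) 0.01389. Check: 10.36 watt = 10.36 W. 1 horsepower = 745.69987 W, so 10.36 W = 10.36 / 745.69987 = 0.013892989 horsepower ≈ 0.01389 horsepower (4 s.f.).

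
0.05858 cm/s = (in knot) 0.001139. Check: 1 cm/s = 0.01 m/s, so 0.05858 cm/s = 0.05858 * 0.01 = 0.0005858 m/s. 1 knot = 0.51444444 m/s, so 0.0005858 m/s = 0.0005858 / 0.51444444 = 0.0011387041 knot ≈ 0.001139 knot (4 s.f.).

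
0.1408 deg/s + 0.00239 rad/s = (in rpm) 0.04629. Check: 1 deg/s = 0.017453293 rad/s, so 0.1408 deg/s = 0.1408 * 0.017453293 = 0.0024574236 rad/s. 0.00239 rad/s is already in rad/s. Sum: 0.0024574236 + 0.00239 = 0.0048474236 rad/s. 1 rpm = 0.10471976 rad/s, so 0.0048474236 rad/s = 0.0048474236 / 0.10471976 = 0.046289486 rpm ≈ 0.04629 rpm (4 s.f.).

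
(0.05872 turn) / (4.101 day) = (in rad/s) 1 turn = 6.2831853 rad, so 0.05872 turn = 0.05872 * 6.2831853 = 0.36894864 rad. 1 day = 86400 s, so 4.101 day = 4.101 * 86400 = 354326.4 s. Combine: 0.36894864 rad / 354326.4 s = 1.0412677e-06 rad/s. Result: 1.0412677e-06 rad/s ≈ 1.041e-06 rad/s (4 s.f.). Final answer: 1.041e-06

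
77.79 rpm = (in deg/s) 466.7. Check: 1 rpm = 0.10471976 rad/s, so 77.79 rpm = 77.79 * 0.10471976 = 8.1461498 rad/s. 1 deg/s = 0.017453293 rad/s, so 8.1461498 rad/s = 8.1461498 / 0.017453293 = 466.74 deg/s ≈ 466.7 deg/s (4 s.f.).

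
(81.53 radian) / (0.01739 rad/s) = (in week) 81.53 radian = 81.53 rad. 0.01739 rad/s is already in rad/s. Combine: 81.53 rad / 0.01739 rad/s = 4688.3266 s. 1 week = 604800 s, so 4688.3266 s = 4688.3266 / 604800 = 0.0077518628 week ≈ 0.007752 week (4 s.f.). Final answer: 0.007752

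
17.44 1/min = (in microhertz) 2.907e+05. Check: 1 1/min = 0.016666667 Hz, so 17.44 1/min = 17.44 * 0.016666667 = 0.29066667 Hz. 1 microhertz = 1e-06 Hz, so 0.29066667 Hz = 0.29066667 / 1e-06 = 290666.67 microhertz ≈ 2.907e+05 microhertz (4 s.f.).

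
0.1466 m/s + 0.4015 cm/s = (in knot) 0.2928. Check: 0.1466 m/s is already in m/s. 1 cm/s = 0.01 m/s, so 0.4015 cm/s = 0.4015 * 0.01 = 0.004015 m/s. Sum: 0.1466 + 0.004015 = 0.150615 m/s. 1 knot = 0.51444444 m/s, so 0.150615 m/s = 0.150615 / 0.51444444 = 0.29277214 knot ≈ 0.2928 knot (4 s.f.).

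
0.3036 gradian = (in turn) 1 gradian = 0.015707963 rad, so 0.3036 gradian = 0.3036 * 0.015707963 = 0.0047689376 rad. 1 turn = 6.2831853 rad, so 0.0047689376 rad = 0.0047689376 / 6.2831853 = 0.000759 turn. Final answer: 0.000759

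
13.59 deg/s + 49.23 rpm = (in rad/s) 1 deg/s = 0.017453293 rad/s, so 13.59 deg/s = 13.59 * 0.017453293 = 0.23719025 rad/s. 1 rpm = 0.10471976 rad/s, so 49.23 rpm = 49.23 * 0.10471976 = 5.1553535 rad/s. Sum: 0.23719025 + 5.1553535 = 5.3925438 rad/s. Result: 5.3925438 rad/s ≈ 5.393 rad/s (4 s.f.). Final answer: 5.393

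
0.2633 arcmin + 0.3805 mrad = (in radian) 0.0004571. Check: 1 arcmin = 0.00029088821 rad, so 0.2633 arcmin = 0.2633 * 0.00029088821 = 7.6590865e-05 rad. 1 mrad = 0.001 rad, so 0.3805 mrad = 0.3805 * 0.001 = 0.0003805 rad. Sum: 7.6590865e-05 + 0.0003805 = 0.00045709087 rad. 0.00045709087 rad = 0.00045709087 radian ≈ 0.0004571 radian (4 s.f.).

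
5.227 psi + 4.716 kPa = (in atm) 0.4022. Check: 1 psi = 6894.7573 Pa, so 5.227 psi = 5.227 * 6894.7573 = 36038.896 Pa. 1 kPa = 1000 Pa, so 4.716 kPa = 4.716 * 1000 = 4716 Pa. Sum: 36038.896 + 4716 = 40754.896 Pa. 1 atm = 101325 Pa, so 40754.896 Pa = 40754.896 / 101325 = 0.40221955 atm ≈ 0.4022 atm (4 s.f.).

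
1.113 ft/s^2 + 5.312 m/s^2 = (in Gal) 1 ft/s^2 = 0.3048 m/s^2, so 1.113 ft/s^2 = 1.113 * 0.3048 = 0.3392424 m/s^2. 5.312 m/s^2 is already in m/s^2. Sum: 0.3392424 + 5.312 = 5.6512424 m/s^2. 1 Gal = 0.01 m/s^2, so 5.6512424 m/s^2 = 5.6512424 / 0.01 = 565.12424 Gal ≈ 565.1 Gal (4 s.f.). Final answer: 565.1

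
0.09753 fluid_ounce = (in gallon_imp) 0.0006345. Check: 1 fluid_ounce = 2.957353e-05 m^3, so 0.09753 fluid_ounce = 0.09753 * 2.957353e-05 = 2.8843063e-06 m^3. 1 gallon_imp = 0.00454609 m^3, so 2.8843063e-06 m^3 = 2.8843063e-06 / 0.00454609 = 0.0006344587 gallon_imp ≈ 0.0006345 gallon_imp (4 s.f.).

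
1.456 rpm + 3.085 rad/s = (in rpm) 1 rpm = 0.10471976 rad/s, so 1.456 rpm = 1.456 * 0.10471976 = 0.15247196 rad/s. 3.085 rad/s is already in rad/s. Sum: 0.15247196 + 3.085 = 3.237472 rad/s. 1 rpm = 0.10471976 rad/s, so 3.237472 rad/s = 3.237472 / 0.10471976 = 30.91558 rpm ≈ 30.92 rpm (4 s.f.). Final answer: 30.92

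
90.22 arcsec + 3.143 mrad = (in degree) 0.2051. Check: 1 arcsec = 4.8481368e-06 rad, so 90.22 arcsec = 90.22 * 4.8481368e-06 = 0.0004373989 rad. 1 mrad = 0.001 rad, so 3.143 mrad = 3.143 * 0.001 = 0.003143 rad. Sum: 0.0004373989 + 0.003143 = 0.0035803989 rad. 1 degree = 0.017453293 rad, so 0.0035803989 rad = 0.0035803989 / 0.017453293 = 0.20514175 degree ≈ 0.2051 degree (4 s.f.).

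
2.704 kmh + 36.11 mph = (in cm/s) 1689. Check: 1 kmh = 0.27777778 m/s, so 2.704 kmh = 2.704 * 0.27777778 = 0.75111111 m/s. 1 mph = 0.44704 m/s, so 36.11 mph = 36.11 * 0.44704 = 16.142614 m/s. Sum: 0.75111111 + 16.142614 = 16.893726 m/s. 1 cm/s = 0.01 m/s, so 16.893726 m/s = 16.893726 / 0.01 = 1689.3726 cm/s ≈ 1689 cm/s (4 s.f.).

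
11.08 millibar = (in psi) 0.1607. Check: 1 millibar = 100 Pa, so 11.08 millibar = 11.08 * 100 = 1108 Pa. 1 psi = 6894.7573 Pa, so 1108 Pa = 1108 / 6894.7573 = 0.16070181 psi ≈ 0.1607 psi (4 s.f.).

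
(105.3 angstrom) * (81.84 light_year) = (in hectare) 1 angstrom = 1e-10 m, so 105.3 angstrom = 105.3 * 1e-10 = 1.053e-08 m. 1 light_year = 9.4607305e+15 m, so 81.84 light_year = 81.84 * 9.4607305e+15 = 7.7426618e+17 m. Combine: 1.053e-08 m * 7.7426618e+17 m = 8.1530229e+09 m^2. 1 hectare = 10000 m^2, so 8.1530229e+09 m^2 = 8.1530229e+09 / 10000 = 815302.29 hectare ≈ 8.153e+05 hectare (4 s.f.). Final answer: 8.153e+05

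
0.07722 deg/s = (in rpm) 0.01287. Check: 1 deg/s = 0.017453293 rad/s, so 0.07722 deg/s = 0.07722 * 0.017453293 = 0.0013477432 rad/s. 1 rpm = 0.10471976 rad/s, so 0.0013477432 rad/s = 0.0013477432 / 0.10471976 = 0.01287 rpm.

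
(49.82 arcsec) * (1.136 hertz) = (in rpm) 0.00262. Check: 1 arcsec = 4.8481368e-06 rad, so 49.82 arcsec = 49.82 * 4.8481368e-06 = 0.00024153418 rad. 1.136 hertz = 1.136 Hz. Combine: 0.00024153418 rad * 1.136 Hz = 0.00027438282 rad/s. 1 rpm = 0.10471976 rad/s, so 0.00027438282 rad/s = 0.00027438282 / 0.10471976 = 0.002620163 rpm ≈ 0.00262 rpm (4 s.f.).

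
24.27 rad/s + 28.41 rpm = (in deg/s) 24.27 rad/s is already in rad/s. 1 rpm = 0.10471976 rad/s, so 28.41 rpm = 28.41 * 0.10471976 = 2.9750882 rad/s. Sum: 24.27 + 2.9750882 = 27.245088 rad/s. 1 deg/s = 0.017453293 rad/s, so 27.245088 rad/s = 27.245088 / 0.017453293 = 1561.0286 deg/s ≈ 1561 deg/s (4 s.f.). Final answer: 1561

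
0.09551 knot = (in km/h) 0.1769. Check: 1 knot = 0.51444444 m/s, so 0.09551 knot = 0.09551 * 0.51444444 = 0.049134589 m/s. 1 km/h = 0.27777778 m/s, so 0.049134589 m/s = 0.049134589 / 0.27777778 = 0.17688452 km/h ≈ 0.1769 km/h (4 s.f.).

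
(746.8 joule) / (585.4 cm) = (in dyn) 746.8 joule = 746.8 J. 1 cm = 0.01 m, so 585.4 cm = 585.4 * 0.01 = 5.854 m. Combine: 746.8 J / 5.854 m = 127.57089 N. 1 dyn = 1e-05 N, so 127.57089 N = 127.57089 / 1e-05 = 12757089 dyn ≈ 1.276e+07 dyn (4 s.f.). Final answer: 1.276e+07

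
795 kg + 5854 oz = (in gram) 9.61e+05. Check: 795 kg is already in kg. 1 oz = 0.028349523 kg, so 5854 oz = 5854 * 0.028349523 = 165.95811 kg. Sum: 795 + 165.95811 = 960.95811 kg. 1 gram = 0.001 kg, so 960.95811 kg = 960.95811 / 0.001 = 960958.11 gram ≈ 9.61e+05 gram (4 s.f.).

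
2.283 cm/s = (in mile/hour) 0.05107. Check: 1 cm/s = 0.01 m/s, so 2.283 cm/s = 2.283 * 0.01 = 0.02283 m/s. 1 mile/hour = 0.44704 m/s, so 0.02283 m/s = 0.02283 / 0.44704 = 0.051069256 mile/hour ≈ 0.05107 mile/hour (4 s.f.).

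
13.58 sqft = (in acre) 0.0003118. Check: 1 sqft = 0.09290304 m^2, so 13.58 sqft = 13.58 * 0.09290304 = 1.2616233 m^2. 1 acre = 4046.8564 m^2, so 1.2616233 m^2 = 1.2616233 / 4046.8564 = 0.0003117539 acre ≈ 0.0003118 acre (4 s.f.).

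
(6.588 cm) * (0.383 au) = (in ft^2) 1 cm = 0.01 m, so 6.588 cm = 6.588 * 0.01 = 0.06588 m. 1 au = 1.4959787e+11 m, so 0.383 au = 0.383 * 1.4959787e+11 = 5.7295984e+10 m. Combine: 0.06588 m * 5.7295984e+10 m = 3.7746595e+09 m^2. 1 ft^2 = 0.09290304 m^2, so 3.7746595e+09 m^2 = 3.7746595e+09 / 0.09290304 = 4.0630096e+10 ft^2 ≈ 4.063e+10 ft^2 (4 s.f.). Final answer: 4.063e+10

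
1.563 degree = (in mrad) 1 degree = 0.017453293 rad, so 1.563 degree = 1.563 * 0.017453293 = 0.027279496 rad. 1 mrad = 0.001 rad, so 0.027279496 rad = 0.027279496 / 0.001 = 27.279496 mrad ≈ 27.28 mrad (4 s.f.). Final answer: 27.28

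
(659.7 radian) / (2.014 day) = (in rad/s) 0.003791. Check: 659.7 radian = 659.7 rad. 1 day = 86400 s, so 2.014 day = 2.014 * 86400 = 174009.6 s. Combine: 659.7 rad / 174009.6 s = 0.0037911701 rad/s. Result: 0.0037911701 rad/s ≈ 0.003791 rad/s (4 s.f.).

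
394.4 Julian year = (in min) 2.074e+08. Check: 1 Julian year = 31557600 s, so 394.4 Julian year = 394.4 * 31557600 = 1.2446317e+10 s. 1 min = 60 s, so 1.2446317e+10 s = 1.2446317e+10 / 60 = 2.0743862e+08 min ≈ 2.074e+08 min (4 s.f.).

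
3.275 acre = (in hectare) 1.325. Check: 1 acre = 4046.8564 m^2, so 3.275 acre = 3.275 * 4046.8564 = 13253.455 m^2. 1 hectare = 10000 m^2, so 13253.455 m^2 = 13253.455 / 10000 = 1.3253455 hectare ≈ 1.325 hectare (4 s.f.).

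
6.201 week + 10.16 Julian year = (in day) 3754. Check: 1 week = 604800 s, so 6.201 week = 6.201 * 604800 = 3750364.8 s. 1 Julian year = 31557600 s, so 10.16 Julian year = 10.16 * 31557600 = 3.2062522e+08 s. Sum: 3750364.8 + 3.2062522e+08 = 3.2437558e+08 s. 1 day = 86400 s, so 3.2437558e+08 s = 3.2437558e+08 / 86400 = 3754.347 day ≈ 3754 day (4 s.f.).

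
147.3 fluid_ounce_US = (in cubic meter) 0.004356. Check: 1 fluid_ounce_US = 2.957353e-05 m^3, so 147.3 fluid_ounce_US = 147.3 * 2.957353e-05 = 0.0043561809 m^3. 0.0043561809 m^3 = 0.0043561809 cubic meter ≈ 0.004356 cubic meter (4 s.f.).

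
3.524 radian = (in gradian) 3.524 radian = 3.524 rad. 1 gradian = 0.015707963 rad, so 3.524 rad = 3.524 / 0.015707963 = 224.34481 gradian ≈ 224.3 gradian (4 s.f.). Final answer: 224.3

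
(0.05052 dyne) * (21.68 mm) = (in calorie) 1 dyne = 1e-05 N, so 0.05052 dyne = 0.05052 * 1e-05 = 5.052e-07 N. 1 mm = 0.001 m, so 21.68 mm = 21.68 * 0.001 = 0.02168 m. Combine: 5.052e-07 N * 0.02168 m = 1.0952736e-08 J. 1 calorie = 4.184 J, so 1.0952736e-08 J = 1.0952736e-08 / 4.184 = 2.6177667e-09 calorie ≈ 2.618e-09 calorie (4 s.f.). Final answer: 2.618e-09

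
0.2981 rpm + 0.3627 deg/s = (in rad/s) 1 rpm = 0.10471976 rad/s, so 0.2981 rpm = 0.2981 * 0.10471976 = 0.031216959 rad/s. 1 deg/s = 0.017453293 rad/s, so 0.3627 deg/s = 0.3627 * 0.017453293 = 0.0063303092 rad/s. Sum: 0.031216959 + 0.0063303092 = 0.037547268 rad/s. Result: 0.037547268 rad/s ≈ 0.03755 rad/s (4 s.f.). Final answer: 0.03755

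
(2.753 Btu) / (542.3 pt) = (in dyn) 1 Btu = 1055.0559 J, so 2.753 Btu = 2.753 * 1055.0559 = 2904.5688 J. 1 pt = 0.00035277778 m, so 542.3 pt = 542.3 * 0.00035277778 = 0.19131139 m. Combine: 2904.5688 J / 0.19131139 m = 15182.414 N. 1 dyn = 1e-05 N, so 15182.414 N = 15182.414 / 1e-05 = 1.5182414e+09 dyn ≈ 1.518e+09 dyn (4 s.f.). Final answer: 1.518e+09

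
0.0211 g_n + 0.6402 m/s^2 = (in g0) 0.08638. Check: 1 g_n = 9.80665 m/s^2, so 0.0211 g_n = 0.0211 * 9.80665 = 0.20692031 m/s^2. 0.6402 m/s^2 is already in m/s^2. Sum: 0.20692031 + 0.6402 = 0.84712031 m/s^2. 1 g0 = 9.80665 m/s^2, so 0.84712031 m/s^2 = 0.84712031 / 9.80665 = 0.086382232 g0 ≈ 0.08638 g0 (4 s.f.).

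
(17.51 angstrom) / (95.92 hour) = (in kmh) 1 angstrom = 1e-10 m, so 17.51 angstrom = 17.51 * 1e-10 = 1.751e-09 m. 1 hour = 3600 s, so 95.92 hour = 95.92 * 3600 = 345312 s. Combine: 1.751e-09 m / 345312 s = 5.0707766e-15 m/s. 1 kmh = 0.27777778 m/s, so 5.0707766e-15 m/s = 5.0707766e-15 / 0.27777778 = 1.8254796e-14 kmh ≈ 1.825e-14 kmh (4 s.f.). Final answer: 1.825e-14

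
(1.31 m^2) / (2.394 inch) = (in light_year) 1.31 m^2 is already in m^2. 1 inch = 0.0254 m, so 2.394 inch = 2.394 * 0.0254 = 0.0608076 m. Combine: 1.31 m^2 / 0.0608076 m = 21.54336 m. 1 light_year = 9.4607305e+15 m, so 21.54336 m = 21.54336 / 9.4607305e+15 = 2.2771349e-15 light_year ≈ 2.277e-15 light_year (4 s.f.). Final answer: 2.277e-15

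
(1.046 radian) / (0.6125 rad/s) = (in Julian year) 1.046 radian = 1.046 rad. 0.6125 rad/s is already in rad/s. Combine: 1.046 rad / 0.6125 rad/s = 1.7077551 s. 1 Julian year = 31557600 s, so 1.7077551 s = 1.7077551 / 31557600 = 5.4115494e-08 Julian year ≈ 5.412e-08 Julian year (4 s.f.). Final answer: 5.412e-08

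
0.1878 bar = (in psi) 1 bar = 100000 Pa, so 0.1878 bar = 0.1878 * 100000 = 18780 Pa. 1 psi = 6894.7573 Pa, so 18780 Pa = 18780 / 6894.7573 = 2.7238087 psi ≈ 2.724 psi (4 s.f.). Final answer: 2.724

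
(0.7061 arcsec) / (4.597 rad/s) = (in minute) 1 arcsec = 4.8481368e-06 rad, so 0.7061 arcsec = 0.7061 * 4.8481368e-06 = 3.4232694e-06 rad. 4.597 rad/s is already in rad/s. Combine: 3.4232694e-06 rad / 4.597 rad/s = 7.4467466e-07 s. 1 minute = 60 s, so 7.4467466e-07 s = 7.4467466e-07 / 60 = 1.2411244e-08 minute ≈ 1.241e-08 minute (4 s.f.). Final answer: 1.241e-08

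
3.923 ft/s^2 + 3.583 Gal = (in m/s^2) 1.232. Check: 1 ft/s^2 = 0.3048 m/s^2, so 3.923 ft/s^2 = 3.923 * 0.3048 = 1.1957304 m/s^2. 1 Gal = 0.01 m/s^2, so 3.583 Gal = 3.583 * 0.01 = 0.03583 m/s^2. Sum: 1.1957304 + 0.03583 = 1.2315604 m/s^2. Result: 1.2315604 m/s^2 ≈ 1.232 m/s^2 (4 s.f.).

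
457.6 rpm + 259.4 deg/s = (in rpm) 500.8. Check: 1 rpm = 0.10471976 rad/s, so 457.6 rpm = 457.6 * 0.10471976 = 47.91976 rad/s. 1 deg/s = 0.017453293 rad/s, so 259.4 deg/s = 259.4 * 0.017453293 = 4.5273841 rad/s. Sum: 47.91976 + 4.5273841 = 52.447144 rad/s. 1 rpm = 0.10471976 rad/s, so 52.447144 rad/s = 52.447144 / 0.10471976 = 500.83333 rpm ≈ 500.8 rpm (4 s.f.).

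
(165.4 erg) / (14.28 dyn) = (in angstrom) 1.158e+09. Check: 1 erg = 1e-07 J, so 165.4 erg = 165.4 * 1e-07 = 1.654e-05 J. 1 dyn = 1e-05 N, so 14.28 dyn = 14.28 * 1e-05 = 0.0001428 N. Combine: 1.654e-05 J / 0.0001428 N = 0.11582633 m. 1 angstrom = 1e-10 m, so 0.11582633 m = 0.11582633 / 1e-10 = 1.1582633e+09 angstrom ≈ 1.158e+09 angstrom (4 s.f.).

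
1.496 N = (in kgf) 0.1525. Check: 1 kgf = 9.80665 N, so 1.496 N = 1.496 / 9.80665 = 0.15254955 kgf ≈ 0.1525 kgf (4 s.f.).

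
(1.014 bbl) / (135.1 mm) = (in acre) 0.0002949. Check: 1 bbl = 0.15898729 m^3, so 1.014 bbl = 1.014 * 0.15898729 = 0.16121312 m^3. 1 mm = 0.001 m, so 135.1 mm = 135.1 * 0.001 = 0.1351 m. Combine: 0.16121312 m^3 / 0.1351 m = 1.1932873 m^2. 1 acre = 4046.8564 m^2, so 1.1932873 m^2 = 1.1932873 / 4046.8564 = 0.00029486772 acre ≈ 0.0002949 acre (4 s.f.).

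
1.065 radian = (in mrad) 1065. Check: 1.065 radian = 1.065 rad. 1 mrad = 0.001 rad, so 1.065 rad = 1.065 / 0.001 = 1065 mrad.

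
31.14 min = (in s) 1 min = 60 s, so 31.14 min = 31.14 * 60 = 1868.4 s. Result: 1868.4 s ≈ 1868 s (4 s.f.). Final answer: 1868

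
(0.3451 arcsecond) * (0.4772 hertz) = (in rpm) 1 arcsecond = 4.8481368e-06 rad, so 0.3451 arcsecond = 0.3451 * 4.8481368e-06 = 1.673092e-06 rad. 0.4772 hertz = 0.4772 Hz. Combine: 1.673092e-06 rad * 0.4772 Hz = 7.9839951e-07 rad/s. 1 rpm = 0.10471976 rad/s, so 7.9839951e-07 rad/s = 7.9839951e-07 / 0.10471976 = 7.6241537e-06 rpm ≈ 7.624e-06 rpm (4 s.f.). Final answer: 7.624e-06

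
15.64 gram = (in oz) 1 gram = 0.001 kg, so 15.64 gram = 15.64 * 0.001 = 0.01564 kg. 1 oz = 0.028349523 kg, so 0.01564 kg = 0.01564 / 0.028349523 = 0.55168476 oz ≈ 0.5517 oz (4 s.f.). Final answer: 0.5517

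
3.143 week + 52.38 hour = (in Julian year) 0.06621. Check: 1 week = 604800 s, so 3.143 week = 3.143 * 604800 = 1900886.4 s. 1 hour = 3600 s, so 52.38 hour = 52.38 * 3600 = 188568 s. Sum: 1900886.4 + 188568 = 2089454.4 s. 1 Julian year = 31557600 s, so 2089454.4 s = 2089454.4 / 31557600 = 0.066210815 Julian year ≈ 0.06621 Julian year (4 s.f.).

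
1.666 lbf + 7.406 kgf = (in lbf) 17.99. Check: 1 lbf = 4.4482216 N, so 1.666 lbf = 1.666 * 4.4482216 = 7.4107372 N. 1 kgf = 9.80665 N, so 7.406 kgf = 7.406 * 9.80665 = 72.62805 N. Sum: 7.4107372 + 72.62805 = 80.038787 N. 1 lbf = 4.4482216 N, so 80.038787 N = 80.038787 / 4.4482216 = 17.993435 lbf ≈ 17.99 lbf (4 s.f.).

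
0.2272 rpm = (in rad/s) 1 rpm = 0.10471976 rad/s, so 0.2272 rpm = 0.2272 * 0.10471976 = 0.023792328 rad/s. Result: 0.023792328 rad/s ≈ 0.02379 rad/s (4 s.f.). Final answer: 0.02379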